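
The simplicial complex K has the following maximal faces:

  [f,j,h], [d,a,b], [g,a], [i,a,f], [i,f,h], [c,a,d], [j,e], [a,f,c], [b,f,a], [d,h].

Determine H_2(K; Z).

Take the total order a < b < c < d < e < f < g < h < i < j on the vertex set. Then K (dimension 2) consists of the simplices:

  0-simplices (10): a, b, c, d, e, f, g, h, i, j
  1-simplices (17): ab, ac, ad, af, ag, ai, bd, bf, cd, cf, dh, ej, fh, fi, fj, hi, hj
  2-simplices (7): abd, abf, acd, acf, afi, fhi, fhj

Hence C_0 ≅ Z^10, C_1 ≅ Z^17, C_2 ≅ Z^7.

Boundary ∂_1: C_1 → C_0 sends each edge [p,q] (with p < q) to q − p. For instance
  ∂ac = c − a.
The resulting 10×17 matrix has rank 9, and its Smith normal form has invariant factors (1,1,1,1,1,1,1,1,1).

Boundary ∂_2: C_2 → C_1 sends each 2-simplex [p,q,r] to [q,r] − [p,r] + [p,q]. For instance
  ∂fhj = hj − fj + fh,
  ∂abd = bd − ad + ab.
As a 17×7 matrix over Z this has rank 7, with invariant factors (1,1,1,1,1,1,1).

Computing H_k = (kernel of ∂_k) / (image of ∂_{k+1}):

  H_2: rank ker ∂_2 − rank ∂_3 = (7 − 7) − 0 = 0, and there is no ∂_3, so H_2 = 0.

H_2 ≅ 0.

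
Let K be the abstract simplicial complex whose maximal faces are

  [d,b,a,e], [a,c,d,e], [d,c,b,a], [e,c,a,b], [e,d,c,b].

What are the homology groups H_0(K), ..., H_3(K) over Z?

H_0 = Z,  H_1 = 0,  H_2 = 0,  H_3 = Z.

Order the vertices as a < b < c < d < e. Listing each simplex with vertices in this order, K has dimension 3 with simplices:

  0-simplices (5): a, b, c, d, e
  1-simplices (10): ab, ac, ad, ae, bc, bd, be, cd, ce, de
  2-simplices (10): abc, abd, abe, acd, ace, ade, bcd, bce, bde, cde
  3-simplices (5): abcd, abce, abde, acde, bcde

so the chain groups are C_0 ≅ Z^5, C_1 ≅ Z^10, C_2 ≅ Z^10, C_3 ≅ Z^5.

The boundary map ∂_1: C_1 → C_0 sends each edge [p,q] (with p < q) to q − p.
The 5×10 boundary matrix has rank 4 and Smith normal form diag(1,1,1,1).

The boundary map ∂_2: C_2 → C_1 acts by ∂[p,q,r] = [q,r] − [p,r] + [p,q]. For instance
  ∂abd = bd − ad + ab,
  ∂bde = de − be + bd.
This gives a 10×10 integer matrix of rank 6; reducing to Smith normal form yields diagonal entries (1,1,1,1,1,1).

Boundary ∂_3: C_3 → C_2 sends each 3-simplex σ to the alternating sum Σ_i (−1)^i (σ with its i-th vertex removed). For instance
  ∂acde = cde − ade + ace − acd,
  ∂abde = bde − ade + abe − abd.
The 10×5 boundary matrix has rank 4 and Smith normal form diag(1,1,1,1).

Computing H_k = (kernel of ∂_k) / (image of ∂_{k+1}):

  H_0: rank C_0 − rank ∂_1 = 5 − 4 = 1, and the invariant factors of ∂_1 are all 1, so H_0 ≅ Z.
  H_1: rank ker ∂_1 − rank ∂_2 = (10 − 4) − 6 = 0, and the invariant factors of ∂_2 are all 1, so H_1 ≅ 0.
  H_2: rank ker ∂_2 − rank ∂_3 = (10 − 6) − 4 = 0, and the invariant factors of ∂_3 are all 1, so H_2 ≅ 0.
  H_3: rank ker ∂_3 − rank ∂_4 = (5 − 4) − 0 = 1, and there is no ∂_4, so H_3 ≅ Z.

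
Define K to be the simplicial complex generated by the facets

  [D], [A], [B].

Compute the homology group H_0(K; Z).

H_0 ≅ Z^3.

K has 3 vertices.
rank ∂_0 = 0, rank ∂_1 = 0 ⇒ b_0 = 3 − 0 − 0 = 3. So H_0 = Z^3.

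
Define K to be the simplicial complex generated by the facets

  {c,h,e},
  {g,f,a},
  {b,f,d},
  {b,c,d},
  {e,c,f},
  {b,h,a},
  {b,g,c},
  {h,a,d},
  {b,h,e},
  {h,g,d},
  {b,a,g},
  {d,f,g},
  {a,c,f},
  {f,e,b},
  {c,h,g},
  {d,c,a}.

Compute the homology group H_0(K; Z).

Order the vertices as a < b < c < d < e < f < g < h. Listing each simplex with vertices in this order, K has dimension 2 with simplices:

  0-simplices (8): a, b, c, d, e, f, g, h
  1-simplices (24): ab, ac, ad, af, ag, ah, bc, bd, be, bf, bg, bh, cd, ce, cf, cg, ch, df, dg, dh, ef, eh, fg, gh
  2-simplices (16): abg, abh, acd, acf, adh, afg, bcd, bcg, bdf, bef, beh, cef, ceh, cgh, dfg, dgh

giving chain groups C_0 ≅ Z^8, C_1 ≅ Z^24, C_2 ≅ Z^16.

∂_1: C_1 → C_0 is given by ∂[p,q] = [q] − [p].
This gives a 8×24 integer matrix of rank 7; reducing to Smith normal form yields diagonal entries (1,1,1,1,1,1,1).

Boundary ∂_2: C_2 → C_1 maps a triangle to the signed sum of its edges. For instance
  ∂ceh = eh − ch + ce,
  ∂bdf = df − bf + bd.
The resulting 24×16 matrix has rank 15, and its Smith normal form has invariant factors (1,1,1,1,1,1,1,1,1,1,1,1,1,1,1).

Computing H_k = (kernel of ∂_k) / (image of ∂_{k+1}):

  H_0: rank C_0 − rank ∂_1 = 8 − 7 = 1, and the invariant factors of ∂_1 are all 1, so H_0 ≅ Z.

H_0 ≅ Z.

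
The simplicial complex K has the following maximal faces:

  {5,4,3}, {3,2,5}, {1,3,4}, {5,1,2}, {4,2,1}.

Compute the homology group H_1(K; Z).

H_1 ≅ Z.

Fix the vertex order 1 < 2 < 3 < 4 < 5 and write every simplex with vertices in increasing order. Then dim K = 2 and the simplices of K are:

  0-simplices (5): [1], [2], [3], [4], [5]
  1-simplices (10): [1,2], [1,3], [1,4], [1,5], [2,3], [2,4], [2,5], [3,4], [3,5], [4,5]
  2-simplices (5): [1,2,4], [1,2,5], [1,3,4], [2,3,5], [3,4,5]

so the chain groups are C_0 ≅ Z^5, C_1 ≅ Z^10, C_2 ≅ Z^5.

The boundary map ∂_1: C_1 → C_0 sends each edge [p,q] (with p < q) to q − p.
The resulting 5×10 matrix has rank 4, and its Smith normal form has invariant factors (1,1,1,1).

The boundary map ∂_2: C_2 → C_1 sends each 2-simplex [p,q,r] to [q,r] − [p,r] + [p,q]. For instance
  ∂[1,2,4] = [2,4] − [1,4] + [1,2],
  ∂[1,3,4] = [3,4] − [1,4] + [1,3].
The 10×5 boundary matrix has rank 5 and Smith normal form diag(1,1,1,1,1).

Now H_k = ker ∂_k / im ∂_{k+1}, so:

  H_1: rank ker ∂_1 − rank ∂_2 = (10 − 4) − 5 = 1, and the invariant factors of ∂_2 are all 1, so H_1 ≅ Z.

(K is a triangulation of the Möbius band.)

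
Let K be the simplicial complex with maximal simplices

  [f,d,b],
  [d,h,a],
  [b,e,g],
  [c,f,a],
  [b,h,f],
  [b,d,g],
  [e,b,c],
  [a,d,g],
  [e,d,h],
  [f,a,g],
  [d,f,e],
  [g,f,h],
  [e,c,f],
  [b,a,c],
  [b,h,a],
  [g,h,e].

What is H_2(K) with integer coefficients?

H_2 ≅ Z.

Fix the vertex order a < b < c < d < e < f < g < h and write every simplex with vertices in increasing order. Then dim K = 2 and the simplices of K are:

  0-simplices (8): a, b, c, d, e, f, g, h
  1-simplices (24): ab, ac, ad, af, ag, ah, bc, bd, be, bf, bg, bh, ce, cf, de, df, dg, dh, ef, eg, eh, fg, fh, gh
  2-simplices (16): abc, abh, acf, adg, adh, afg, bce, bdf, bdg, beg, bfh, cef, def, deh, egh, fgh

giving chain groups C_0 ≅ Z^8, C_1 ≅ Z^24, C_2 ≅ Z^16.

Boundary ∂_1: C_1 → C_0 sends each edge [p,q] (with p < q) to q − p.
As a 8×24 matrix over Z this has rank 7, with invariant factors (1,1,1,1,1,1,1).

The boundary map ∂_2: C_2 → C_1 maps a triangle to the signed sum of its edges. For instance
  ∂cef = ef − cf + ce,
  ∂afg = fg − ag + af.
As a 24×16 matrix over Z this has rank 15, with invariant factors (1,1,1,1,1,1,1,1,1,1,1,1,1,1,1).

Reading off H_k = ker ∂_k / im ∂_{k+1}:

  H_2: rank ker ∂_2 − rank ∂_3 = (16 − 15) − 0 = 1, and there is no ∂_3, so H_2 ≅ Z.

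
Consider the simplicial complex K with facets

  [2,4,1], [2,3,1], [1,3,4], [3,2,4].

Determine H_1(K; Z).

We work with the vertex ordering 1 < 2 < 3 < 4. The simplices of K, each written with vertices in increasing order, are:

  0-simplices (4): [1], [2], [3], [4]
  1-simplices (6): [1,2], [1,3], [1,4], [2,3], [2,4], [3,4]
  2-simplices (4): [1,2,3], [1,2,4], [1,3,4], [2,3,4]

Hence C_0 ≅ Z^4, C_1 ≅ Z^6, C_2 ≅ Z^4.

Boundary ∂_1: C_1 → C_0 maps an edge to its endpoints' difference, ∂[p,q] = q − p.
This gives a 4×6 integer matrix of rank 3; reducing to Smith normal form yields diagonal entries (1,1,1).

The boundary map ∂_2: C_2 → C_1 maps a triangle to the signed sum of its edges. For instance
  ∂[1,2,3] = [2,3] − [1,3] + [1,2],
  ∂[1,3,4] = [3,4] − [1,4] + [1,3].
The resulting 6×4 matrix has rank 3, and its Smith normal form has invariant factors (1,1,1).

Computing H_k = (kernel of ∂_k) / (image of ∂_{k+1}):

  H_1: rank ker ∂_1 − rank ∂_2 = (6 − 3) − 3 = 0, and the invariant factors of ∂_2 are all 1, so H_1 ≅ 0.

H_1 = 0.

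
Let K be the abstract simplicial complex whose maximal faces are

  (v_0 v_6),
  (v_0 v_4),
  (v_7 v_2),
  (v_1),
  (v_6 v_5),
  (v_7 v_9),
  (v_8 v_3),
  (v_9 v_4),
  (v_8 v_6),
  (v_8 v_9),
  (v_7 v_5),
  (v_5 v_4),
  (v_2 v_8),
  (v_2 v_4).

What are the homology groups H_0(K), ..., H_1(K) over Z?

H_0 = Z^2,  H_1 = Z^5.

Take the total order v_0 < v_1 < v_2 < v_3 < v_4 < v_5 < v_6 < v_7 < v_8 < v_9 on the vertex set. Then K (dimension 1) consists of the simplices:

  0-simplices (10): [v_0], [v_1], [v_2], [v_3], [v_4], [v_5], [v_6], [v_7], [v_8], [v_9]
  1-simplices (13): [v_0,v_4], [v_0,v_6], [v_2,v_4], [v_2,v_7], [v_2,v_8], [v_3,v_8], [v_4,v_5], [v_4,v_9], [v_5,v_6], [v_5,v_7], [v_6,v_8], [v_7,v_9], [v_8,v_9]

giving chain groups C_0 ≅ Z^10, C_1 ≅ Z^13.

∂_1: C_1 → C_0 maps an edge to its endpoints' difference, ∂[p,q] = q − p.
The resulting 10×13 matrix has rank 8, and its Smith normal form has invariant factors (1,1,1,1,1,1,1,1).

Computing H_k = (kernel of ∂_k) / (image of ∂_{k+1}):

  H_0: rank C_0 − rank ∂_1 = 10 − 8 = 2, and the invariant factors of ∂_1 are all 1, so H_0 = Z^2.
  H_1: rank ker ∂_1 − rank ∂_2 = (13 − 8) − 0 = 5, and there is no ∂_2, so H_1 = Z^5.

As a check, the Euler characteristic is 10 − 13 = -3, which agrees with 2 − 5 = -3.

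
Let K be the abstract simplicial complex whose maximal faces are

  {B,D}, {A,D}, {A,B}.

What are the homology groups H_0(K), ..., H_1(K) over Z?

K has 3 vertices, 3 edges.
rank ∂_0 = 0, rank ∂_1 = 2 ⇒ b_0 = 3 − 0 − 2 = 1; all invariant factors of ∂_1 are 1 so no torsion. So H_0 ≅ Z.
rank ∂_1 = 2, rank ∂_2 = 0 ⇒ b_1 = 3 − 2 − 0 = 1. So H_1 ≅ Z.

H_0 = Z,  H_1 = Z.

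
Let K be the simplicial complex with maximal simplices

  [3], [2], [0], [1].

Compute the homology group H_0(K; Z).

Fix the vertex order 0 < 1 < 2 < 3 and write every simplex with vertices in increasing order. Then dim K = 0 and the simplices of K are:

  0-simplices (4): [0], [1], [2], [3]

Hence C_0 ≅ Z^4.

Now H_k = ker ∂_k / im ∂_{k+1}, so:

  H_0: rank C_0 − rank ∂_1 = 4 − 0 = 4, and there is no ∂_1, so H_0 ≅ Z^4.

H_0 = Z^4.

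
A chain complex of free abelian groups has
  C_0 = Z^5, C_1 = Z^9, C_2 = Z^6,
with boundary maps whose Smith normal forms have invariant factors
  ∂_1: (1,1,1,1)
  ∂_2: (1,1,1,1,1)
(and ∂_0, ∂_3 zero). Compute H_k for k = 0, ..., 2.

H_0: b_0 = 5 − 0 − 4 = 1; torsion from ∂_1 factors > 1: none. So H_0 ≅ Z.
H_1: b_1 = 9 − 4 − 5 = 0; torsion from ∂_2 factors > 1: none. So H_1 ≅ 0.
H_2: b_2 = 6 − 5 − 0 = 1; torsion from ∂_3 factors > 1: none. So H_2 ≅ Z.

H_0 ≅ Z,  H_1 = 0,  H_2 ≅ Z.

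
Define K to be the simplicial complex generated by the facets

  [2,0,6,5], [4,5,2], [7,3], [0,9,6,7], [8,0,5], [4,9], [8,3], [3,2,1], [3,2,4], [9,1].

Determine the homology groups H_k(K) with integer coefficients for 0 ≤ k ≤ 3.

H_0 ≅ Z,  H_1 ≅ Z^4,  H_2 = 0,  H_3 = 0.

K has 10 vertices, 23 edges, 12 triangles, 2 3-simplices.
rank ∂_0 = 0, rank ∂_1 = 9 ⇒ b_0 = 10 − 0 − 9 = 1; all invariant factors of ∂_1 are 1 so no torsion. So H_0 ≅ Z.
rank ∂_1 = 9, rank ∂_2 = 10 ⇒ b_1 = 23 − 9 − 10 = 4; all invariant factors of ∂_2 are 1 so no torsion. So H_1 ≅ Z^4.
rank ∂_2 = 10, rank ∂_3 = 2 ⇒ b_2 = 12 − 10 − 2 = 0; all invariant factors of ∂_3 are 1 so no torsion. So H_2 ≅ 0.
rank ∂_3 = 2, rank ∂_4 = 0 ⇒ b_3 = 2 − 2 − 0 = 0. So H_3 ≅ 0.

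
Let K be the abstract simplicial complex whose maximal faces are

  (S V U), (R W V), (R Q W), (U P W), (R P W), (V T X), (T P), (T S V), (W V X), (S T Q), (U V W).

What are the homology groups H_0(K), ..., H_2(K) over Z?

H_0 ≅ Z,  H_1 ≅ Z^2,  H_2 = 0.

Take the total order P < Q < R < S < T < U < V < W < X on the vertex set. Then K (dimension 2) consists of the simplices:

  0-simplices (9): P, Q, R, S, T, U, V, W, X
  1-simplices (20): PR, PT, PU, PW, QR, QS, QT, QW, RV, RW, ST, SU, SV, TV, TX, UV, UW, VW, VX, WX
  2-simplices (10): PRW, PUW, QRW, QST, RVW, STV, SUV, TVX, UVW, VWX

Hence C_0 ≅ Z^9, C_1 ≅ Z^20, C_2 ≅ Z^10.

∂_1: C_1 → C_0 sends each edge [p,q] (with p < q) to q − p.
The 9×20 boundary matrix has rank 8 and Smith normal form diag(1,1,1,1,1,1,1,1).

∂_2: C_2 → C_1 maps a triangle to the signed sum of its edges. For instance
  ∂QRW = RW − QW + QR,
  ∂UVW = VW − UW + UV.
This gives a 20×10 integer matrix of rank 10; reducing to Smith normal form yields diagonal entries (1,1,1,1,1,1,1,1,1,1).

Reading off H_k = ker ∂_k / im ∂_{k+1}:

  H_0: rank C_0 − rank ∂_1 = 9 − 8 = 1, and the invariant factors of ∂_1 are all 1, so H_0 ≅ Z.
  H_1: rank ker ∂_1 − rank ∂_2 = (20 − 8) − 10 = 2, and the invariant factors of ∂_2 are all 1, so H_1 ≅ Z^2.
  H_2: rank ker ∂_2 − rank ∂_3 = (10 − 10) − 0 = 0, and there is no ∂_3, so H_2 ≅ 0.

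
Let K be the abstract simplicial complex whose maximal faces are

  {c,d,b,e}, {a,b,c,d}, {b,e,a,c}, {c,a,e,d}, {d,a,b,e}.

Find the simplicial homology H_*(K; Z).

H_0 = Z,  H_1 = 0,  H_2 = 0,  H_3 = Z.

Order the vertices as a < b < c < d < e. Listing each simplex with vertices in this order, K has dimension 3 with simplices:

  0-simplices (5): a, b, c, d, e
  1-simplices (10): ab, ac, ad, ae, bc, bd, be, cd, ce, de
  2-simplices (10): abc, abd, abe, acd, ace, ade, bcd, bce, bde, cde
  3-simplices (5): abcd, abce, abde, acde, bcde

giving chain groups C_0 ≅ Z^5, C_1 ≅ Z^10, C_2 ≅ Z^10, C_3 ≅ Z^5.

∂_1: C_1 → C_0 is given by ∂[p,q] = [q] − [p]. For instance
  ∂bc = c − b.
The resulting 5×10 matrix has rank 4, and its Smith normal form has invariant factors (1,1,1,1).

The boundary map ∂_2: C_2 → C_1 maps a triangle to the signed sum of its edges. For instance
  ∂cde = de − ce + cd,
  ∂ace = ce − ae + ac.
The resulting 10×10 matrix has rank 6, and its Smith normal form has invariant factors (1,1,1,1,1,1).

The boundary map ∂_3: C_3 → C_2 sends each 3-simplex σ to the alternating sum Σ_i (−1)^i (σ with its i-th vertex removed). For instance
  ∂abce = bce − ace + abe − abc,
  ∂acde = cde − ade + ace − acd.
The resulting 10×5 matrix has rank 4, and its Smith normal form has invariant factors (1,1,1,1).

Now H_k = ker ∂_k / im ∂_{k+1}, so:

  H_0: rank C_0 − rank ∂_1 = 5 − 4 = 1, and the invariant factors of ∂_1 are all 1, so H_0 = Z.
  H_1: rank ker ∂_1 − rank ∂_2 = (10 − 4) − 6 = 0, and the invariant factors of ∂_2 are all 1, so H_1 = 0.
  H_2: rank ker ∂_2 − rank ∂_3 = (10 − 6) − 4 = 0, and the invariant factors of ∂_3 are all 1, so H_2 = 0.
  H_3: rank ker ∂_3 − rank ∂_4 = (5 − 4) − 0 = 1, and there is no ∂_4, so H_3 = Z.

As a check, the Euler characteristic is 5 − 10 + 10 − 5 = 0, which agrees with 1 − 0 + 0 − 1 = 0.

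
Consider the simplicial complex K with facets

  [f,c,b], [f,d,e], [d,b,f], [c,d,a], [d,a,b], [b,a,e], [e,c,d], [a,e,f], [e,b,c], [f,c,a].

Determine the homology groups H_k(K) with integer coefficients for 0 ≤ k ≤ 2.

We work with the vertex ordering a < b < c < d < e < f. The simplices of K, each written with vertices in increasing order, are:

  0-simplices (6): a, b, c, d, e, f
  1-simplices (15): ab, ac, ad, ae, af, bc, bd, be, bf, cd, ce, cf, de, df, ef
  2-simplices (10): abd, abe, acd, acf, aef, bce, bcf, bdf, cde, def

Hence C_0 ≅ Z^6, C_1 ≅ Z^15, C_2 ≅ Z^10.

Boundary ∂_1: C_1 → C_0 sends each edge [p,q] (with p < q) to q − p. For instance
  ∂bc = c − b.
As a 6×15 matrix over Z this has rank 5, with invariant factors (1,1,1,1,1).

Boundary ∂_2: C_2 → C_1 sends each 2-simplex [p,q,r] to [q,r] − [p,r] + [p,q]. For instance
  ∂acf = cf − af + ac,
  ∂abe = be − ae + ab.
As a 15×10 matrix over Z this has rank 10, with invariant factors (1,1,1,1,1,1,1,1,1,2).

From H_k ≅ ker(∂_k) / im(∂_{k+1}) we obtain:

  H_0: rank C_0 − rank ∂_1 = 6 − 5 = 1, and the invariant factors of ∂_1 are all 1, so H_0 = Z.
  H_1: rank ker ∂_1 − rank ∂_2 = (15 − 5) − 10 = 0, and ∂_2 has invariant factor 2 > 1, so H_1 = Z/2Z.
  H_2: rank ker ∂_2 − rank ∂_3 = (10 − 10) − 0 = 0, and there is no ∂_3, so H_2 = 0.

H_0 = Z,  H_1 = Z/2Z,  H_2 = 0.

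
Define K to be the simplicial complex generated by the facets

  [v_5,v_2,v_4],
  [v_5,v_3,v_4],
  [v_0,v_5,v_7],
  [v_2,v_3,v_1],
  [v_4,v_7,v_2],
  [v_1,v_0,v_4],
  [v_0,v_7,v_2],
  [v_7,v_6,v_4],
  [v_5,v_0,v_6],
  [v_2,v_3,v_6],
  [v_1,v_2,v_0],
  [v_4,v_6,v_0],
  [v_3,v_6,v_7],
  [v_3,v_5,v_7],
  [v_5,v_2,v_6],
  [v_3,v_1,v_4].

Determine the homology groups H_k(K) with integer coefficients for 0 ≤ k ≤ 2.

Order the vertices as v_0 < v_1 < v_2 < v_3 < v_4 < v_5 < v_6 < v_7. Listing each simplex with vertices in this order, K has dimension 2 with simplices:

  0-simplices (8): [v_0], [v_1], [v_2], [v_3], [v_4], [v_5], [v_6], [v_7]
  1-simplices (24): (24 of them)
  2-simplices (16): (16 of them)

giving chain groups C_0 ≅ Z^8, C_1 ≅ Z^24, C_2 ≅ Z^16.

The boundary map ∂_1: C_1 → C_0 sends each edge [p,q] (with p < q) to q − p.
This gives a 8×24 integer matrix of rank 7; reducing to Smith normal form yields diagonal entries (1,1,1,1,1,1,1).

Boundary ∂_2: C_2 → C_1 maps a triangle to the signed sum of its edges. For instance
  ∂[v_2,v_5,v_6] = [v_5,v_6] − [v_2,v_6] + [v_2,v_5],
  ∂[v_2,v_3,v_6] = [v_3,v_6] − [v_2,v_6] + [v_2,v_3].
This gives a 24×16 integer matrix of rank 15; reducing to Smith normal form yields diagonal entries (1,1,1,1,1,1,1,1,1,1,1,1,1,1,1).

Reading off H_k = ker ∂_k / im ∂_{k+1}:

  H_0: rank C_0 − rank ∂_1 = 8 − 7 = 1, and the invariant factors of ∂_1 are all 1, so H_0 = Z.
  H_1: rank ker ∂_1 − rank ∂_2 = (24 − 7) − 15 = 2, and the invariant factors of ∂_2 are all 1, so H_1 = Z^2.
  H_2: rank ker ∂_2 − rank ∂_3 = (16 − 15) − 0 = 1, and there is no ∂_3, so H_2 = Z.

H_0 = Z,  H_1 = Z^2,  H_2 = Z.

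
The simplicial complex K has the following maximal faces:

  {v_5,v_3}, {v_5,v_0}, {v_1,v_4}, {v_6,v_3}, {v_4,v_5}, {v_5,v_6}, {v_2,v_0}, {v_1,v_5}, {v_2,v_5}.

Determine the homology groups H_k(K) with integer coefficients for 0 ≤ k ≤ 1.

Fix the vertex order v_0 < v_1 < v_2 < v_3 < v_4 < v_5 < v_6 and write every simplex with vertices in increasing order. Then dim K = 1 and the simplices of K are:

  0-simplices (7): [v_0], [v_1], [v_2], [v_3], [v_4], [v_5], [v_6]
  1-simplices (9): [v_0,v_2], [v_0,v_5], [v_1,v_4], [v_1,v_5], [v_2,v_5], [v_3,v_5], [v_3,v_6], [v_4,v_5], [v_5,v_6]

Hence C_0 ≅ Z^7, C_1 ≅ Z^9.

∂_1: C_1 → C_0 sends each edge [p,q] (with p < q) to q − p.
This gives a 7×9 integer matrix of rank 6; reducing to Smith normal form yields diagonal entries (1,1,1,1,1,1).

Reading off H_k = ker ∂_k / im ∂_{k+1}:

  H_0: rank C_0 − rank ∂_1 = 7 − 6 = 1, and the invariant factors of ∂_1 are all 1, so H_0 = Z.
  H_1: rank ker ∂_1 − rank ∂_2 = (9 − 6) − 0 = 3, and there is no ∂_2, so H_1 = Z^3.

(K is a triangulation of a wedge of 3 circles.)

H_0 ≅ Z,  H_1 ≅ Z^3.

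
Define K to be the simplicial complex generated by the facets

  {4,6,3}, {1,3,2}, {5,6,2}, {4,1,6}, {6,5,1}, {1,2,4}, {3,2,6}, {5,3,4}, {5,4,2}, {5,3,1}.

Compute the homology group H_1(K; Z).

H_1 ≅ Z/2Z.

Take the total order 1 < 2 < 3 < 4 < 5 < 6 on the vertex set. Then K (dimension 2) consists of the simplices:

  0-simplices (6): [1], [2], [3], [4], [5], [6]
  1-simplices (15): [1,2], [1,3], [1,4], [1,5], [1,6], [2,3], [2,4], [2,5], [2,6], [3,4], [3,5], [3,6], [4,5], [4,6], [5,6]
  2-simplices (10): [1,2,3], [1,2,4], [1,3,5], [1,4,6], [1,5,6], [2,3,6], [2,4,5], [2,5,6], [3,4,5], [3,4,6]

so the chain groups are C_0 ≅ Z^6, C_1 ≅ Z^15, C_2 ≅ Z^10.

The boundary map ∂_1: C_1 → C_0 sends each edge [p,q] (with p < q) to q − p. For instance
  ∂[5,6] = [6] − [5].
As a 6×15 matrix over Z this has rank 5, with invariant factors (1,1,1,1,1).

The boundary map ∂_2: C_2 → C_1 acts by ∂[p,q,r] = [q,r] − [p,r] + [p,q]. For instance
  ∂[1,4,6] = [4,6] − [1,6] + [1,4],
  ∂[1,2,4] = [2,4] − [1,4] + [1,2].
The resulting 15×10 matrix has rank 10, and its Smith normal form has invariant factors (1,1,1,1,1,1,1,1,1,2).

From H_k ≅ ker(∂_k) / im(∂_{k+1}) we obtain:

  H_1: rank ker ∂_1 − rank ∂_2 = (15 − 5) − 10 = 0, and ∂_2 has invariant factor 2 > 1, so H_1 ≅ Z/2Z.

(K is a triangulation of the real projective plane RP^2.)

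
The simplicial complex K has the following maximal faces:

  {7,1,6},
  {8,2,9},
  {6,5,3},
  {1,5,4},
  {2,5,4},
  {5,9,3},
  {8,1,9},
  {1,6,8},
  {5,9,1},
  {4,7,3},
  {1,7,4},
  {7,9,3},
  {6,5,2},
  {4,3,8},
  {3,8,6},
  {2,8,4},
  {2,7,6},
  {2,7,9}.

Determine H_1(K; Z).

Fix the vertex order 1 < 2 < 3 < 4 < 5 < 6 < 7 < 8 < 9 and write every simplex with vertices in increasing order. Then dim K = 2 and the simplices of K are:

  0-simplices (9): [1], [2], [3], [4], [5], [6], [7], [8], [9]
  1-simplices (27): (27 of them)
  2-simplices (18): [1,4,5], [1,4,7], [1,5,9], [1,6,7], [1,6,8], [1,8,9], [2,4,5], [2,4,8], [2,5,6], [2,6,7], [2,7,9], [2,8,9], [3,4,7], [3,4,8], [3,5,6], [3,5,9], [3,6,8], [3,7,9]

giving chain groups C_0 ≅ Z^9, C_1 ≅ Z^27, C_2 ≅ Z^18.

The boundary map ∂_1: C_1 → C_0 is given by ∂[p,q] = [q] − [p]. For instance
  ∂[2,5] = [5] − [2].
The resulting 9×27 matrix has rank 8, and its Smith normal form has invariant factors (1,1,1,1,1,1,1,1).

The boundary map ∂_2: C_2 → C_1 sends each 2-simplex [p,q,r] to [q,r] − [p,r] + [p,q]. For instance
  ∂[3,4,8] = [4,8] − [3,8] + [3,4],
  ∂[1,4,7] = [4,7] − [1,7] + [1,4].
The 27×18 boundary matrix has rank 17 and Smith normal form diag(1,1,1,1,1,1,1,1,1,1,1,1,1,1,1,1,1).

From H_k ≅ ker(∂_k) / im(∂_{k+1}) we obtain:

  H_1: rank ker ∂_1 − rank ∂_2 = (27 − 8) − 17 = 2, and the invariant factors of ∂_2 are all 1, so H_1 = Z^2.

H_1 = Z^2.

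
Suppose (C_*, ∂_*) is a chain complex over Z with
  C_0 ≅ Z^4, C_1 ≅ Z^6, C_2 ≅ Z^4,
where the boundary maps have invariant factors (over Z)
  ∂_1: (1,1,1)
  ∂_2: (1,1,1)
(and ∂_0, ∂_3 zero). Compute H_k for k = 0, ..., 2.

H_0 ≅ Z,  H_1 = 0,  H_2 ≅ Z.

H_0: b_0 = 4 − 0 − 3 = 1; torsion from ∂_1 factors > 1: none. So H_0 ≅ Z.
H_1: b_1 = 6 − 3 − 3 = 0; torsion from ∂_2 factors > 1: none. So H_1 ≅ 0.
H_2: b_2 = 4 − 3 − 0 = 1; torsion from ∂_3 factors > 1: none. So H_2 ≅ Z.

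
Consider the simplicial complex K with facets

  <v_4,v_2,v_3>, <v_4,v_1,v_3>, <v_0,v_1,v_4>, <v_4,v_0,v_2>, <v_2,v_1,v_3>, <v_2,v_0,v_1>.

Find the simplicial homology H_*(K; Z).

K has 5 vertices, 9 edges, 6 triangles.
rank ∂_0 = 0, rank ∂_1 = 4 ⇒ b_0 = 5 − 0 − 4 = 1; all invariant factors of ∂_1 are 1 so no torsion. So H_0 = Z.
rank ∂_1 = 4, rank ∂_2 = 5 ⇒ b_1 = 9 − 4 − 5 = 0; all invariant factors of ∂_2 are 1 so no torsion. So H_1 = 0.
rank ∂_2 = 5, rank ∂_3 = 0 ⇒ b_2 = 6 − 5 − 0 = 1. So H_2 = Z.

H_0 = Z,  H_1 = 0,  H_2 = Z.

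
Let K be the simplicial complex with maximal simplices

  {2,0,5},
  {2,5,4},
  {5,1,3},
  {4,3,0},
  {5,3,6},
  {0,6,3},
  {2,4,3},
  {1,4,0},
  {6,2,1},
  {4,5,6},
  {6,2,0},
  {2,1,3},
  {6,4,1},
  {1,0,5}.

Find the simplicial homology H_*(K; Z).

Take the total order 0 < 1 < 2 < 3 < 4 < 5 < 6 on the vertex set. Then K (dimension 2) consists of the simplices:

  0-simplices (7): [0], [1], [2], [3], [4], [5], [6]
  1-simplices (21): [0,1], [0,2], [0,3], [0,4], [0,5], [0,6], [1,2], [1,3], [1,4], [1,5], [1,6], [2,3], [2,4], [2,5], [2,6], [3,4], [3,5], [3,6], [4,5], [4,6], [5,6]
  2-simplices (14): [0,1,4], [0,1,5], [0,2,5], [0,2,6], [0,3,4], [0,3,6], [1,2,3], [1,2,6], [1,3,5], [1,4,6], [2,3,4], [2,4,5], [3,5,6], [4,5,6]

giving chain groups C_0 ≅ Z^7, C_1 ≅ Z^21, C_2 ≅ Z^14.

The boundary map ∂_1: C_1 → C_0 maps an edge to its endpoints' difference, ∂[p,q] = q − p. For instance
  ∂[0,2] = [2] − [0].
This gives a 7×21 integer matrix of rank 6; reducing to Smith normal form yields diagonal entries (1,1,1,1,1,1).

The boundary map ∂_2: C_2 → C_1 sends each 2-simplex [p,q,r] to [q,r] − [p,r] + [p,q]. For instance
  ∂[1,2,3] = [2,3] − [1,3] + [1,2],
  ∂[0,3,6] = [3,6] − [0,6] + [0,3].
The resulting 21×14 matrix has rank 13, and its Smith normal form has invariant factors (1,1,1,1,1,1,1,1,1,1,1,1,1).

Now H_k = ker ∂_k / im ∂_{k+1}, so:

  H_0: rank C_0 − rank ∂_1 = 7 − 6 = 1, and the invariant factors of ∂_1 are all 1, so H_0 = Z.
  H_1: rank ker ∂_1 − rank ∂_2 = (21 − 6) − 13 = 2, and the invariant factors of ∂_2 are all 1, so H_1 = Z^2.
  H_2: rank ker ∂_2 − rank ∂_3 = (14 − 13) − 0 = 1, and there is no ∂_3, so H_2 = Z.

H_0 = Z,  H_1 = Z^2,  H_2 = Z.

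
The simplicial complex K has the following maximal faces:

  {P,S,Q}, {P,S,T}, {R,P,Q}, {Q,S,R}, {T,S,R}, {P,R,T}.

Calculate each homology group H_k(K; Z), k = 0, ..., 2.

H_0 = Z,  H_1 = 0,  H_2 = Z.

Take the total order P < Q < R < S < T on the vertex set. Then K (dimension 2) consists of the simplices:

  0-simplices (5): P, Q, R, S, T
  1-simplices (9): PQ, PR, PS, PT, QR, QS, RS, RT, ST
  2-simplices (6): PQR, PQS, PRT, PST, QRS, RST

so the chain groups are C_0 ≅ Z^5, C_1 ≅ Z^9, C_2 ≅ Z^6.

Boundary ∂_1: C_1 → C_0 sends each edge [p,q] (with p < q) to q − p. For instance
  ∂PT = T − P.
As a 5×9 matrix over Z this has rank 4, with invariant factors (1,1,1,1).

Boundary ∂_2: C_2 → C_1 maps a triangle to the signed sum of its edges. For instance
  ∂QRS = RS − QS + QR,
  ∂PQS = QS − PS + PQ.
The resulting 9×6 matrix has rank 5, and its Smith normal form has invariant factors (1,1,1,1,1).

From H_k ≅ ker(∂_k) / im(∂_{k+1}) we obtain:

  H_0: rank C_0 − rank ∂_1 = 5 − 4 = 1, and the invariant factors of ∂_1 are all 1, so H_0 = Z.
  H_1: rank ker ∂_1 − rank ∂_2 = (9 − 4) − 5 = 0, and the invariant factors of ∂_2 are all 1, so H_1 = 0.
  H_2: rank ker ∂_2 − rank ∂_3 = (6 − 5) − 0 = 1, and there is no ∂_3, so H_2 = Z.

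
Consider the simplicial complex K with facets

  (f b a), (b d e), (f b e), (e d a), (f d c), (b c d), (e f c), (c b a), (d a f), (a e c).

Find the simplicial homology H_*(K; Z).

K has 6 vertices, 15 edges, 10 triangles.
rank ∂_0 = 0, rank ∂_1 = 5 ⇒ b_0 = 6 − 0 − 5 = 1; all invariant factors of ∂_1 are 1 so no torsion. So H_0 ≅ Z.
rank ∂_1 = 5, rank ∂_2 = 10 ⇒ b_1 = 15 − 5 − 10 = 0; ∂_2 has invariant factor(s) [2] giving torsion. So H_1 ≅ Z/2.
rank ∂_2 = 10, rank ∂_3 = 0 ⇒ b_2 = 10 − 10 − 0 = 0. So H_2 ≅ 0.

H_0 = Z,  H_1 = Z/2,  H_2 = 0.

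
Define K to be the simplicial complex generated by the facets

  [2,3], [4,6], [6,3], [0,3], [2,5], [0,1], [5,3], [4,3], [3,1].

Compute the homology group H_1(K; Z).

Fix the vertex order 0 < 1 < 2 < 3 < 4 < 5 < 6 and write every simplex with vertices in increasing order. Then dim K = 1 and the simplices of K are:

  0-simplices (7): [0], [1], [2], [3], [4], [5], [6]
  1-simplices (9): [0,1], [0,3], [1,3], [2,3], [2,5], [3,4], [3,5], [3,6], [4,6]

so the chain groups are C_0 ≅ Z^7, C_1 ≅ Z^9.

∂_1: C_1 → C_0 sends each edge [p,q] (with p < q) to q − p.
This gives a 7×9 integer matrix of rank 6; reducing to Smith normal form yields diagonal entries (1,1,1,1,1,1).

From H_k ≅ ker(∂_k) / im(∂_{k+1}) we obtain:

  H_1: rank ker ∂_1 − rank ∂_2 = (9 − 6) − 0 = 3, and there is no ∂_2, so H_1 = Z^3.

H_1 = Z^3.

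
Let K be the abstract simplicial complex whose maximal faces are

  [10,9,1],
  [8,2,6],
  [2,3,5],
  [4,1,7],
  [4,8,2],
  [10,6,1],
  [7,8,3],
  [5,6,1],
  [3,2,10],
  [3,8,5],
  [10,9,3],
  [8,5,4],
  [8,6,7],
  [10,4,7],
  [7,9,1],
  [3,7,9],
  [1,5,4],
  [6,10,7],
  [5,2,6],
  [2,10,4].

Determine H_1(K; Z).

We work with the vertex ordering 1 < 2 < 3 < 4 < 5 < 6 < 7 < 8 < 9 < 10. The simplices of K, each written with vertices in increasing order, are:

  0-simplices (10): [1], [2], [3], [4], [5], [6], [7], [8], [9], [10]
  1-simplices (30): (30 of them)
  2-simplices (20): (20 of them)

Hence C_0 ≅ Z^10, C_1 ≅ Z^30, C_2 ≅ Z^20.

∂_1: C_1 → C_0 maps an edge to its endpoints' difference, ∂[p,q] = q − p.
The resulting 10×30 matrix has rank 9, and its Smith normal form has invariant factors (1,1,1,1,1,1,1,1,1).

∂_2: C_2 → C_1 maps a triangle to the signed sum of its edges. For instance
  ∂[3,7,8] = [7,8] − [3,8] + [3,7],
  ∂[1,4,7] = [4,7] − [1,7] + [1,4].
The 30×20 boundary matrix has rank 20 and Smith normal form diag(1,1,1,1,1,1,1,1,1,1,1,1,1,1,1,1,1,1,1,2).

From H_k ≅ ker(∂_k) / im(∂_{k+1}) we obtain:

  H_1: rank ker ∂_1 − rank ∂_2 = (30 − 9) − 20 = 1, and ∂_2 has invariant factor 2 > 1, so H_1 = Z ⊕ Z/2.

(K is a triangulation of the Klein bottle.)

H_1 ≅ Z ⊕ Z/2.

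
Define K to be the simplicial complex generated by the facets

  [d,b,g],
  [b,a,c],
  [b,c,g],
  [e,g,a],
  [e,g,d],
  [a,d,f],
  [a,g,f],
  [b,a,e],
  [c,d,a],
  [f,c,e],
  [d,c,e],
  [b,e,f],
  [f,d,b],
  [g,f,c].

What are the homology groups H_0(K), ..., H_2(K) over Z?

K has 7 vertices, 21 edges, 14 triangles.
rank ∂_0 = 0, rank ∂_1 = 6 ⇒ b_0 = 7 − 0 − 6 = 1; all invariant factors of ∂_1 are 1 so no torsion. So H_0 ≅ Z.
rank ∂_1 = 6, rank ∂_2 = 13 ⇒ b_1 = 21 − 6 − 13 = 2; all invariant factors of ∂_2 are 1 so no torsion. So H_1 ≅ Z^2.
rank ∂_2 = 13, rank ∂_3 = 0 ⇒ b_2 = 14 − 13 − 0 = 1. So H_2 ≅ Z.

H_0 = Z,  H_1 = Z^2,  H_2 = Z.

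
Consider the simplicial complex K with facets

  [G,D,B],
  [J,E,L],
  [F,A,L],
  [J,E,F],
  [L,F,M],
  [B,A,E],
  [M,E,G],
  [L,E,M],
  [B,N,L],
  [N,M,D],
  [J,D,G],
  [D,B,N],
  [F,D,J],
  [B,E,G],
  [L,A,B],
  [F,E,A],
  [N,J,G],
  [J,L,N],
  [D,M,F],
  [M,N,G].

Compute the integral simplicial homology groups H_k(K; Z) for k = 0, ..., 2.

H_0 ≅ Z,  H_1 ≅ Z ⊕ Z/2Z,  H_2 = 0.

Order the vertices as A < B < D < E < F < G < J < L < M < N. Listing each simplex with vertices in this order, K has dimension 2 with simplices:

  0-simplices (10): A, B, D, E, F, G, J, L, M, N
  1-simplices (30): AB, AE, AF, AL, BD, BE, BG, BL, BN, DF, DG, DJ, DM, DN, EF, EG, EJ, EL, EM, FJ, FL, FM, GJ, GM, GN, JL, JN, LM, LN, MN
  2-simplices (20): ABE, ABL, AEF, AFL, BDG, BDN, BEG, BLN, DFJ, DFM, DGJ, DMN, EFJ, EGM, EJL, ELM, FLM, GJN, GMN, JLN

Hence C_0 ≅ Z^10, C_1 ≅ Z^30, C_2 ≅ Z^20.

The boundary map ∂_1: C_1 → C_0 is given by ∂[p,q] = [q] − [p]. For instance
  ∂MN = N − M.
The resulting 10×30 matrix has rank 9, and its Smith normal form has invariant factors (1,1,1,1,1,1,1,1,1).

Boundary ∂_2: C_2 → C_1 sends each 2-simplex [p,q,r] to [q,r] − [p,r] + [p,q]. For instance
  ∂DFJ = FJ − DJ + DF,
  ∂BEG = EG − BG + BE.
This gives a 30×20 integer matrix of rank 20; reducing to Smith normal form yields diagonal entries (1,1,1,1,1,1,1,1,1,1,1,1,1,1,1,1,1,1,1,2).

Now H_k = ker ∂_k / im ∂_{k+1}, so:

  H_0: rank C_0 − rank ∂_1 = 10 − 9 = 1, and the invariant factors of ∂_1 are all 1, so H_0 ≅ Z.
  H_1: rank ker ∂_1 − rank ∂_2 = (30 − 9) − 20 = 1, and ∂_2 has invariant factor 2 > 1, so H_1 ≅ Z ⊕ Z/2Z.
  H_2: rank ker ∂_2 − rank ∂_3 = (20 − 20) − 0 = 0, and there is no ∂_3, so H_2 ≅ 0.

As a check, the Euler characteristic is 10 − 30 + 20 = 0, which agrees with 1 − 1 + 0 = 0.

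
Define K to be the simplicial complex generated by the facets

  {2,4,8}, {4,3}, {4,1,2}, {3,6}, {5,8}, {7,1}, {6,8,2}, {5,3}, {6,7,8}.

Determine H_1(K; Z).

K has 8 vertices, 14 edges, 4 triangles.
rank ∂_1 = 7, rank ∂_2 = 4 ⇒ b_1 = 14 − 7 − 4 = 3; all invariant factors of ∂_2 are 1 so no torsion. So H_1 ≅ Z^3.

H_1 = Z^3.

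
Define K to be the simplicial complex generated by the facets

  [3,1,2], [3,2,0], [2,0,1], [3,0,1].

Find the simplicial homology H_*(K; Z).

Order the vertices as 0 < 1 < 2 < 3. Listing each simplex with vertices in this order, K has dimension 2 with simplices:

  0-simplices (4): [0], [1], [2], [3]
  1-simplices (6): [0,1], [0,2], [0,3], [1,2], [1,3], [2,3]
  2-simplices (4): [0,1,2], [0,1,3], [0,2,3], [1,2,3]

giving chain groups C_0 ≅ Z^4, C_1 ≅ Z^6, C_2 ≅ Z^4.

∂_1: C_1 → C_0 is given by ∂[p,q] = [q] − [p]. For instance
  ∂[0,1] = [1] − [0].
The 4×6 boundary matrix has rank 3 and Smith normal form diag(1,1,1).

Boundary ∂_2: C_2 → C_1 maps a triangle to the signed sum of its edges. For instance
  ∂[0,2,3] = [2,3] − [0,3] + [0,2],
  ∂[1,2,3] = [2,3] − [1,3] + [1,2].
This gives a 6×4 integer matrix of rank 3; reducing to Smith normal form yields diagonal entries (1,1,1).

Computing H_k = (kernel of ∂_k) / (image of ∂_{k+1}):

  H_0: rank C_0 − rank ∂_1 = 4 − 3 = 1, and the invariant factors of ∂_1 are all 1, so H_0 ≅ Z.
  H_1: rank ker ∂_1 − rank ∂_2 = (6 − 3) − 3 = 0, and the invariant factors of ∂_2 are all 1, so H_1 ≅ 0.
  H_2: rank ker ∂_2 − rank ∂_3 = (4 − 3) − 0 = 1, and there is no ∂_3, so H_2 ≅ Z.

H_0 ≅ Z,  H_1 = 0,  H_2 ≅ Z.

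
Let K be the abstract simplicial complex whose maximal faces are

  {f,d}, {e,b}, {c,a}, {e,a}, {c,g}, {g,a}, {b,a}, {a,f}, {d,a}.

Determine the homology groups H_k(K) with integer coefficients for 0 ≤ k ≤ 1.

Fix the vertex order a < b < c < d < e < f < g and write every simplex with vertices in increasing order. Then dim K = 1 and the simplices of K are:

  0-simplices (7): a, b, c, d, e, f, g
  1-simplices (9): ab, ac, ad, ae, af, ag, be, cg, df

so the chain groups are C_0 ≅ Z^7, C_1 ≅ Z^9.

The boundary map ∂_1: C_1 → C_0 maps an edge to its endpoints' difference, ∂[p,q] = q − p. For instance
  ∂ad = d − a.
As a 7×9 matrix over Z this has rank 6, with invariant factors (1,1,1,1,1,1).

Now H_k = ker ∂_k / im ∂_{k+1}, so:

  H_0: rank C_0 − rank ∂_1 = 7 − 6 = 1, and the invariant factors of ∂_1 are all 1, so H_0 = Z.
  H_1: rank ker ∂_1 − rank ∂_2 = (9 − 6) − 0 = 3, and there is no ∂_2, so H_1 = Z^3.

(K is a triangulation of a wedge of 3 circles.)

H_0 = Z,  H_1 = Z^3.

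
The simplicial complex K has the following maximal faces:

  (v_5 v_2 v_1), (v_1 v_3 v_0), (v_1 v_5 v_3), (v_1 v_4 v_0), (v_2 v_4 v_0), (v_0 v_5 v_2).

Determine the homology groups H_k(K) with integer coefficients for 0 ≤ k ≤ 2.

Fix the vertex order v_0 < v_1 < v_2 < v_3 < v_4 < v_5 and write every simplex with vertices in increasing order. Then dim K = 2 and the simplices of K are:

  0-simplices (6): [v_0], [v_1], [v_2], [v_3], [v_4], [v_5]
  1-simplices (12): [v_0,v_1], [v_0,v_2], [v_0,v_3], [v_0,v_4], [v_0,v_5], [v_1,v_2], [v_1,v_3], [v_1,v_4], [v_1,v_5], [v_2,v_4], [v_2,v_5], [v_3,v_5]
  2-simplices (6): [v_0,v_1,v_3], [v_0,v_1,v_4], [v_0,v_2,v_4], [v_0,v_2,v_5], [v_1,v_2,v_5], [v_1,v_3,v_5]

so the chain groups are C_0 ≅ Z^6, C_1 ≅ Z^12, C_2 ≅ Z^6.

∂_1: C_1 → C_0 maps an edge to its endpoints' difference, ∂[p,q] = q − p. For instance
  ∂[v_3,v_5] = [v_5] − [v_3].
The resulting 6×12 matrix has rank 5, and its Smith normal form has invariant factors (1,1,1,1,1).

∂_2: C_2 → C_1 sends each 2-simplex [p,q,r] to [q,r] − [p,r] + [p,q]. For instance
  ∂[v_1,v_3,v_5] = [v_3,v_5] − [v_1,v_5] + [v_1,v_3],
  ∂[v_0,v_2,v_4] = [v_2,v_4] − [v_0,v_4] + [v_0,v_2].
The 12×6 boundary matrix has rank 6 and Smith normal form diag(1,1,1,1,1,1).

Now H_k = ker ∂_k / im ∂_{k+1}, so:

  H_0: rank C_0 − rank ∂_1 = 6 − 5 = 1, and the invariant factors of ∂_1 are all 1, so H_0 = Z.
  H_1: rank ker ∂_1 − rank ∂_2 = (12 − 5) − 6 = 1, and the invariant factors of ∂_2 are all 1, so H_1 = Z.
  H_2: rank ker ∂_2 − rank ∂_3 = (6 − 6) − 0 = 0, and there is no ∂_3, so H_2 = 0.

(K is a triangulation of the cylinder S^1 x I.)

H_0 ≅ Z,  H_1 ≅ Z,  H_2 = 0.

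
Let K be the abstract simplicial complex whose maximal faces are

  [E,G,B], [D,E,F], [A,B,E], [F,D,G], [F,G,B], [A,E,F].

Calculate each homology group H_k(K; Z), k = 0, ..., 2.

We work with the vertex ordering A < B < D < E < F < G. The simplices of K, each written with vertices in increasing order, are:

  0-simplices (6): A, B, D, E, F, G
  1-simplices (12): AB, AE, AF, BE, BF, BG, DE, DF, DG, EF, EG, FG
  2-simplices (6): ABE, AEF, BEG, BFG, DEF, DFG

giving chain groups C_0 ≅ Z^6, C_1 ≅ Z^12, C_2 ≅ Z^6.

Boundary ∂_1: C_1 → C_0 sends each edge [p,q] (with p < q) to q − p. For instance
  ∂AB = B − A.
As a 6×12 matrix over Z this has rank 5, with invariant factors (1,1,1,1,1).

The boundary map ∂_2: C_2 → C_1 sends each 2-simplex [p,q,r] to [q,r] − [p,r] + [p,q]. For instance
  ∂ABE = BE − AE + AB,
  ∂DEF = EF − DF + DE.
The 12×6 boundary matrix has rank 6 and Smith normal form diag(1,1,1,1,1,1).

Now H_k = ker ∂_k / im ∂_{k+1}, so:

  H_0: rank C_0 − rank ∂_1 = 6 − 5 = 1, and the invariant factors of ∂_1 are all 1, so H_0 = Z.
  H_1: rank ker ∂_1 − rank ∂_2 = (12 − 5) − 6 = 1, and the invariant factors of ∂_2 are all 1, so H_1 = Z.
  H_2: rank ker ∂_2 − rank ∂_3 = (6 − 6) − 0 = 0, and there is no ∂_3, so H_2 = 0.

(K is a triangulation of the cylinder S^1 x I.)

H_0 ≅ Z,  H_1 ≅ Z,  H_2 = 0.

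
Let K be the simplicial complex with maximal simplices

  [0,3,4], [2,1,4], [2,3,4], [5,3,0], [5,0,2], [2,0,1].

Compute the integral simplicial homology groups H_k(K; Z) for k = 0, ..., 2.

H_0 ≅ Z,  H_1 ≅ Z,  H_2 = 0.

Fix the vertex order 0 < 1 < 2 < 3 < 4 < 5 and write every simplex with vertices in increasing order. Then dim K = 2 and the simplices of K are:

  0-simplices (6): [0], [1], [2], [3], [4], [5]
  1-simplices (12): [0,1], [0,2], [0,3], [0,4], [0,5], [1,2], [1,4], [2,3], [2,4], [2,5], [3,4], [3,5]
  2-simplices (6): [0,1,2], [0,2,5], [0,3,4], [0,3,5], [1,2,4], [2,3,4]

so the chain groups are C_0 ≅ Z^6, C_1 ≅ Z^12, C_2 ≅ Z^6.

The boundary map ∂_1: C_1 → C_0 sends each edge [p,q] (with p < q) to q − p.
The 6×12 boundary matrix has rank 5 and Smith normal form diag(1,1,1,1,1).

The boundary map ∂_2: C_2 → C_1 sends each 2-simplex [p,q,r] to [q,r] − [p,r] + [p,q]. For instance
  ∂[0,2,5] = [2,5] − [0,5] + [0,2],
  ∂[0,1,2] = [1,2] − [0,2] + [0,1].
As a 12×6 matrix over Z this has rank 6, with invariant factors (1,1,1,1,1,1).

Now H_k = ker ∂_k / im ∂_{k+1}, so:

  H_0: rank C_0 − rank ∂_1 = 6 − 5 = 1, and the invariant factors of ∂_1 are all 1, so H_0 ≅ Z.
  H_1: rank ker ∂_1 − rank ∂_2 = (12 − 5) − 6 = 1, and the invariant factors of ∂_2 are all 1, so H_1 ≅ Z.
  H_2: rank ker ∂_2 − rank ∂_3 = (6 − 6) − 0 = 0, and there is no ∂_3, so H_2 ≅ 0.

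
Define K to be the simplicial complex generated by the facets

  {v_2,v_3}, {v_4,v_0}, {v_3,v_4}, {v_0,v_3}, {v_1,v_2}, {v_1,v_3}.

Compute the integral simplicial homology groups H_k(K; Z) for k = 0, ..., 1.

H_0 = Z,  H_1 = Z^2.

Order the vertices as v_0 < v_1 < v_2 < v_3 < v_4. Listing each simplex with vertices in this order, K has dimension 1 with simplices:

  0-simplices (5): [v_0], [v_1], [v_2], [v_3], [v_4]
  1-simplices (6): [v_0,v_3], [v_0,v_4], [v_1,v_2], [v_1,v_3], [v_2,v_3], [v_3,v_4]

giving chain groups C_0 ≅ Z^5, C_1 ≅ Z^6.

The boundary map ∂_1: C_1 → C_0 sends each edge [p,q] (with p < q) to q − p. For instance
  ∂[v_1,v_3] = [v_3] − [v_1].
The 5×6 boundary matrix has rank 4 and Smith normal form diag(1,1,1,1).

Computing H_k = (kernel of ∂_k) / (image of ∂_{k+1}):

  H_0: rank C_0 − rank ∂_1 = 5 − 4 = 1, and the invariant factors of ∂_1 are all 1, so H_0 = Z.
  H_1: rank ker ∂_1 − rank ∂_2 = (6 − 4) − 0 = 2, and there is no ∂_2, so H_1 = Z^2.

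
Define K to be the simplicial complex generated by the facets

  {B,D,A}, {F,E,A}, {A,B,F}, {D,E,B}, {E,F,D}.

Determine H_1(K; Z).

Take the total order A < B < D < E < F on the vertex set. Then K (dimension 2) consists of the simplices:

  0-simplices (5): A, B, D, E, F
  1-simplices (10): AB, AD, AE, AF, BD, BE, BF, DE, DF, EF
  2-simplices (5): ABD, ABF, AEF, BDE, DEF

so the chain groups are C_0 ≅ Z^5, C_1 ≅ Z^10, C_2 ≅ Z^5.

∂_1: C_1 → C_0 sends each edge [p,q] (with p < q) to q − p. For instance
  ∂EF = F − E.
This gives a 5×10 integer matrix of rank 4; reducing to Smith normal form yields diagonal entries (1,1,1,1).

The boundary map ∂_2: C_2 → C_1 maps a triangle to the signed sum of its edges. For instance
  ∂AEF = EF − AF + AE,
  ∂BDE = DE − BE + BD.
The resulting 10×5 matrix has rank 5, and its Smith normal form has invariant factors (1,1,1,1,1).

From H_k ≅ ker(∂_k) / im(∂_{k+1}) we obtain:

  H_1: rank ker ∂_1 − rank ∂_2 = (10 − 4) − 5 = 1, and the invariant factors of ∂_2 are all 1, so H_1 ≅ Z.

H_1 ≅ Z.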